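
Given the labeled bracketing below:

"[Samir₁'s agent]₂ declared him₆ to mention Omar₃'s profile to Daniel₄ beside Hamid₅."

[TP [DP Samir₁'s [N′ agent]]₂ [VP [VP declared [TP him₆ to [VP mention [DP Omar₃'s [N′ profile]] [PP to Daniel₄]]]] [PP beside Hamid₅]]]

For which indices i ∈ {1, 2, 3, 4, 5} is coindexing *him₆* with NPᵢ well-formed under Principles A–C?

*him* is a pronoun, so Principle B applies: it must be free in its binding domain.
Binding domain of *him₆*: the matrix TP, whose subject is [Samir₁'s agent]₂.
*Samir₁* and the pronoun do not c-command one another → neither Principle B nor Principle C is at stake; coindexation permitted.
*[Samir₁'s agent]₂* c-commands the pronoun within its binding domain → coindexation would violate Principle B.
*Omar₃*: the pronoun c-commands this R-expression → coindexation would violate Principle C on *Omar₃*.
*Daniel₄*: the pronoun c-commands this R-expression → coindexation would violate Principle C on *Daniel₄*.
*Hamid₅* and the pronoun do not c-command one another → neither Principle B nor Principle C is at stake; coindexation permitted.

{1, 5}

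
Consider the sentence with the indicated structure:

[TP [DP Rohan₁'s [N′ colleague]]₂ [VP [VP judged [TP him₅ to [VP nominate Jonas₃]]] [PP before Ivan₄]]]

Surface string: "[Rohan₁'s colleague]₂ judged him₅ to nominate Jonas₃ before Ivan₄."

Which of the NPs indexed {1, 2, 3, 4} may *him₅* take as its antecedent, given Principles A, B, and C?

*him* is a pronoun, so Principle B applies: it must be free in its binding domain.
Binding domain of *him₅*: the matrix TP, whose subject is [Rohan₁'s colleague]₂.
*Rohan₁* and the pronoun do not c-command one another → neither Principle B nor Principle C is at stake; coindexation permitted.
*[Rohan₁'s colleague]₂* c-commands the pronoun within its binding domain → coindexation would violate Principle B.
*Jonas₃*: the pronoun c-commands this R-expression → coindexation would violate Principle C on *Jonas₃*.
*Ivan₄* and the pronoun do not c-command one another → neither Principle B nor Principle C is at stake; coindexation permitted.

{1, 4}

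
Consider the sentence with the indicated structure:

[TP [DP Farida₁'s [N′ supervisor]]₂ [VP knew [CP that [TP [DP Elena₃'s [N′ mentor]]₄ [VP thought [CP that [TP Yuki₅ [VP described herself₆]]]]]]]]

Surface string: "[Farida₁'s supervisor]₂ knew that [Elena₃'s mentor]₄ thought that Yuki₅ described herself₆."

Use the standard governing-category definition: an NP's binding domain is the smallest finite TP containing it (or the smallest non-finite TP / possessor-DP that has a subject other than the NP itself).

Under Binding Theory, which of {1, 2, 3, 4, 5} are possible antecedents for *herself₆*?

*herself* is an anaphor, so Principle A applies: it must be bound in its binding domain.
Binding domain of *herself₆*: the embedded TP, whose subject is Yuki₅.
*Farida₁* does not c-command the anaphor → cannot bind it.
*[Farida₁'s supervisor]₂* c-commands the anaphor but is outside its binding domain → cannot satisfy Principle A.
*Elena₃* does not c-command the anaphor → cannot bind it.
*[Elena₃'s mentor]₄* c-commands the anaphor but is outside its binding domain → cannot satisfy Principle A.
*Yuki₅* c-commands the anaphor within its binding domain → licit binder.

{5}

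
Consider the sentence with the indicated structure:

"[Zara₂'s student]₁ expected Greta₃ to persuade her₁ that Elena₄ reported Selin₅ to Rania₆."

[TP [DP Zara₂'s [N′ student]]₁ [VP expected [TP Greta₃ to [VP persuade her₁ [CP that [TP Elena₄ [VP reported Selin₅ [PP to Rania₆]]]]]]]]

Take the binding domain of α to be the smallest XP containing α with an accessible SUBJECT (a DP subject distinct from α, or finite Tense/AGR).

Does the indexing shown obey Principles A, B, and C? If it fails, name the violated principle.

The two coindexed NPs are *[Zara₂'s student]₁* and *her₁*.
*her₁* is a pronoun; its binding domain is the embedded TP, whose subject is Greta₃. Within that domain it is c-commanded only by *Greta₃*, which carries a different index — the pronoun is free locally, so Principle B holds.
*[Zara₂'s student]₁* is an R-expression; *her₁* does not c-command it, and no other NP shares its index, so Principle C is satisfied.
All principles are respected.

grammatical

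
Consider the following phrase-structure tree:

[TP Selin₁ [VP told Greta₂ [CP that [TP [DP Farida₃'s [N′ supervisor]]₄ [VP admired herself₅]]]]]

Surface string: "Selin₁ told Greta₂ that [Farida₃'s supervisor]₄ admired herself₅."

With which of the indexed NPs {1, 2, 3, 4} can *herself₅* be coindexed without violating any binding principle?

{4}

*herself* is an anaphor, so Principle A applies: it must be bound in its binding domain.
Binding domain of *herself₅*: the embedded TP, whose subject is [Farida₃'s supervisor]₄.
*Selin₁* c-commands the anaphor but is outside its binding domain → cannot satisfy Principle A.
*Greta₂* c-commands the anaphor but is outside its binding domain → cannot satisfy Principle A.
*Farida₃* does not c-command the anaphor → cannot bind it.
*[Farida₃'s supervisor]₄* c-commands the anaphor within its binding domain → licit binder.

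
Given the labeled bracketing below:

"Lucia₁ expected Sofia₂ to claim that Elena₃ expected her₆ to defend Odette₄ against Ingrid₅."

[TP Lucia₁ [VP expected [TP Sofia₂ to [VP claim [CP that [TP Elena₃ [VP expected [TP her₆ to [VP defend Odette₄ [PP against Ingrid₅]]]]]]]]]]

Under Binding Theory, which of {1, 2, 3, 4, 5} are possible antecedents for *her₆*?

*her* is a pronoun, so Principle B applies: it must be free in its binding domain.
Binding domain of *her₆*: the embedded TP, whose subject is Elena₃.
*Lucia₁* c-commands the pronoun but from outside its binding domain, and is not c-commanded by it → coindexation permitted.
*Sofia₂* c-commands the pronoun but from outside its binding domain, and is not c-commanded by it → coindexation permitted.
*Elena₃* c-commands the pronoun within its binding domain → coindexation would violate Principle B.
*Odette₄*: the pronoun c-commands this R-expression → coindexation would violate Principle C on *Odette₄*.
*Ingrid₅*: the pronoun c-commands this R-expression → coindexation would violate Principle C on *Ingrid₅*.

{1, 2}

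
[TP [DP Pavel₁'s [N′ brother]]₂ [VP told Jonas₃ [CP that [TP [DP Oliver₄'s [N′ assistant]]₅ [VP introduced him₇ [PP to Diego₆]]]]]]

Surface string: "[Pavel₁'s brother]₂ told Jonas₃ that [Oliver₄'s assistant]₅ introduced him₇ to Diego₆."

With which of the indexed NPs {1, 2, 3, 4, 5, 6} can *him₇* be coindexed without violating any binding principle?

{1, 2, 3, 4}

*him* is a pronoun, so Principle B applies: it must be free in its binding domain.
Binding domain of *him₇*: the embedded TP, whose subject is [Oliver₄'s assistant]₅.
*Pavel₁* and the pronoun do not c-command one another → neither Principle B nor Principle C is at stake; coindexation permitted.
*[Pavel₁'s brother]₂* c-commands the pronoun but from outside its binding domain, and is not c-commanded by it → coindexation permitted.
*Jonas₃* c-commands the pronoun but from outside its binding domain, and is not c-commanded by it → coindexation permitted.
*Oliver₄* and the pronoun do not c-command one another → neither Principle B nor Principle C is at stake; coindexation permitted.
*[Oliver₄'s assistant]₅* c-commands the pronoun within its binding domain → coindexation would violate Principle B.
*Diego₆*: the pronoun c-commands this R-expression → coindexation would violate Principle C on *Diego₆*.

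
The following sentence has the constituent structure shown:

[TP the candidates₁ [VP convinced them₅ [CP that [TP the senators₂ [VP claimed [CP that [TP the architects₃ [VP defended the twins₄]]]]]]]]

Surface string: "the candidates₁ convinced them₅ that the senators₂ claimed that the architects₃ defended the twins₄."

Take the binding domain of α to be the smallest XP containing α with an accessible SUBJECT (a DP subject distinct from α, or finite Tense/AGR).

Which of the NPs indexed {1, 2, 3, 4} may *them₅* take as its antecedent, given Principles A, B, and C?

*them* is a pronoun, so Principle B applies: it must be free in its binding domain.
Binding domain of *them₅*: the matrix TP, whose subject is the candidates₁.
*the candidates₁* c-commands the pronoun within its binding domain → coindexation would violate Principle B.
*the senators₂*: the pronoun c-commands this R-expression → coindexation would violate Principle C on *the senators₂*.
*the architects₃*: the pronoun c-commands this R-expression → coindexation would violate Principle C on *the architects₃*.
*the twins₄*: the pronoun c-commands this R-expression → coindexation would violate Principle C on *the twins₄*.

none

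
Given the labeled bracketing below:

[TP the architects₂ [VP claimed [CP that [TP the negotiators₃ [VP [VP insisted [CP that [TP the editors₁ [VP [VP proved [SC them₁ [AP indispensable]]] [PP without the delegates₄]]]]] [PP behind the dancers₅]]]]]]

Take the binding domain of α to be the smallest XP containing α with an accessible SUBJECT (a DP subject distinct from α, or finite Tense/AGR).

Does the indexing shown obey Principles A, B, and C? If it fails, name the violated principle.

The two coindexed NPs are *the editors₁* and *them₁*.
*them₁* is a pronoun. Its binding domain is the embedded TP, whose subject is the editors₁.
*the editors₁* c-commands it within that domain and carries the same index.
The pronoun is locally bound → Principle B violation.

Principle B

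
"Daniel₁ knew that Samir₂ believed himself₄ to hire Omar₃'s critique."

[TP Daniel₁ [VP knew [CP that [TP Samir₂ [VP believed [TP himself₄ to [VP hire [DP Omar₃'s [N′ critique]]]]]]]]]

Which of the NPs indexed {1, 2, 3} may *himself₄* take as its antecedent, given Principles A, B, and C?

*himself* is an anaphor, so Principle A applies: it must be bound in its binding domain.
Binding domain of *himself₄*: the embedded TP, whose subject is Samir₂.
*Daniel₁* c-commands the anaphor but is outside its binding domain → cannot satisfy Principle A.
*Samir₂* c-commands the anaphor within its binding domain → licit binder.
*Omar₃* does not c-command the anaphor → cannot bind it.

{2}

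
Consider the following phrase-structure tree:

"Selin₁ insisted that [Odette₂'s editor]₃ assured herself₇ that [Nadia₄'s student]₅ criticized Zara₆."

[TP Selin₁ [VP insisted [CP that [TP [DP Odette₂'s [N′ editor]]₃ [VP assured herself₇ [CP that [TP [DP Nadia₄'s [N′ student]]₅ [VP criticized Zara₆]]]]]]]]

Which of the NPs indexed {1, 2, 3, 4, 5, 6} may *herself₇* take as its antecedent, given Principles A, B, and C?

{3}

*herself* is an anaphor, so Principle A applies: it must be bound in its binding domain.
Binding domain of *herself₇*: the embedded TP, whose subject is [Odette₂'s editor]₃.
*Selin₁* c-commands the anaphor but is outside its binding domain → cannot satisfy Principle A.
*Odette₂* does not c-command the anaphor → cannot bind it.
*[Odette₂'s editor]₃* c-commands the anaphor within its binding domain → licit binder.
*Nadia₄* does not c-command the anaphor → cannot bind it.
*[Nadia₄'s student]₅* does not c-command the anaphor → cannot bind it.
*Zara₆* does not c-command the anaphor → cannot bind it.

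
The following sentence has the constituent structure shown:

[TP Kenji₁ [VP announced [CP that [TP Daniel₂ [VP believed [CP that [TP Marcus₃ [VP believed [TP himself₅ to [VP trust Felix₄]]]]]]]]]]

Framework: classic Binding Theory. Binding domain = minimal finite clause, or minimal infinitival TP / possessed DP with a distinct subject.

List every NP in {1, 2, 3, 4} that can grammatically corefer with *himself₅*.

*himself* is an anaphor, so Principle A applies: it must be bound in its binding domain.
Binding domain of *himself₅*: the embedded TP, whose subject is Marcus₃.
*Kenji₁* c-commands the anaphor but is outside its binding domain → cannot satisfy Principle A.
*Daniel₂* c-commands the anaphor but is outside its binding domain → cannot satisfy Principle A.
*Marcus₃* c-commands the anaphor within its binding domain → licit binder.
*Felix₄* does not c-command the anaphor → cannot bind it.

{3}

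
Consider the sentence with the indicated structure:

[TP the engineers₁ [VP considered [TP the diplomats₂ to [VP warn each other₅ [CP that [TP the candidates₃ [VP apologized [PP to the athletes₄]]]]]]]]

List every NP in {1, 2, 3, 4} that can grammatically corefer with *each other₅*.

{2}

*each other* is an anaphor, so Principle A applies: it must be bound in its binding domain.
Binding domain of *each other₅*: the embedded TP, whose subject is the diplomats₂.
*the engineers₁* c-commands the anaphor but is outside its binding domain → cannot satisfy Principle A.
*the diplomats₂* c-commands the anaphor within its binding domain → licit binder.
*the candidates₃* does not c-command the anaphor → cannot bind it.
*the athletes₄* does not c-command the anaphor → cannot bind it.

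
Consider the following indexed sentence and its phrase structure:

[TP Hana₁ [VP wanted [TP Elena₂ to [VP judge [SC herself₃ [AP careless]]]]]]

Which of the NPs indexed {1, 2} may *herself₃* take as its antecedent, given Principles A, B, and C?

{2}

*herself* is an anaphor, so Principle A applies: it must be bound in its binding domain.
Binding domain of *herself₃*: the embedded TP, whose subject is Elena₂.
*Hana₁* c-commands the anaphor but is outside its binding domain → cannot satisfy Principle A.
*Elena₂* c-commands the anaphor within its binding domain → licit binder.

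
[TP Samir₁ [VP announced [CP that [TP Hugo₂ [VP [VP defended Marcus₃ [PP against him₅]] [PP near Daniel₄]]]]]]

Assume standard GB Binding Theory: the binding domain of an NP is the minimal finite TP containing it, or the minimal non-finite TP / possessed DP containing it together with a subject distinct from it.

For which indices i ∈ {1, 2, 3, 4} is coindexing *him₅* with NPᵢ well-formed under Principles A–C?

{1, 4}

*him* is a pronoun, so Principle B applies: it must be free in its binding domain.
Binding domain of *him₅*: the embedded TP, whose subject is Hugo₂.
*Samir₁* c-commands the pronoun but from outside its binding domain, and is not c-commanded by it → coindexation permitted.
*Hugo₂* c-commands the pronoun within its binding domain → coindexation would violate Principle B.
*Marcus₃* c-commands the pronoun within its binding domain → coindexation would violate Principle B.
*Daniel₄* and the pronoun do not c-command one another → neither Principle B nor Principle C is at stake; coindexation permitted.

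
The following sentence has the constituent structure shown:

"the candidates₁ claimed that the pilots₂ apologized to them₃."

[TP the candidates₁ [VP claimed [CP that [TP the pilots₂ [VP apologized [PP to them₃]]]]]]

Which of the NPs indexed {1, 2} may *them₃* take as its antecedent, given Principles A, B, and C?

*them* is a pronoun, so Principle B applies: it must be free in its binding domain.
Binding domain of *them₃*: the embedded TP, whose subject is the pilots₂.
*the candidates₁* c-commands the pronoun but from outside its binding domain, and is not c-commanded by it → coindexation permitted.
*the pilots₂* c-commands the pronoun within its binding domain → coindexation would violate Principle B.

{1}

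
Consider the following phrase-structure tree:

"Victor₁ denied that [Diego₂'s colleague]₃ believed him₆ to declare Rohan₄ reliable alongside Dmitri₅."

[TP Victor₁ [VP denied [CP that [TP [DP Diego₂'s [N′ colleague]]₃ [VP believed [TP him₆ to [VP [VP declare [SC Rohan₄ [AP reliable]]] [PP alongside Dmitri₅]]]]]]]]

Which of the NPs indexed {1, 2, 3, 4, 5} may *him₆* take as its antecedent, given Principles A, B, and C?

{1, 2}

*him* is a pronoun, so Principle B applies: it must be free in its binding domain.
Binding domain of *him₆*: the embedded TP, whose subject is [Diego₂'s colleague]₃.
*Victor₁* c-commands the pronoun but from outside its binding domain, and is not c-commanded by it → coindexation permitted.
*Diego₂* and the pronoun do not c-command one another → neither Principle B nor Principle C is at stake; coindexation permitted.
*[Diego₂'s colleague]₃* c-commands the pronoun within its binding domain → coindexation would violate Principle B.
*Rohan₄*: the pronoun c-commands this R-expression → coindexation would violate Principle C on *Rohan₄*.
*Dmitri₅*: the pronoun c-commands this R-expression → coindexation would violate Principle C on *Dmitri₅*.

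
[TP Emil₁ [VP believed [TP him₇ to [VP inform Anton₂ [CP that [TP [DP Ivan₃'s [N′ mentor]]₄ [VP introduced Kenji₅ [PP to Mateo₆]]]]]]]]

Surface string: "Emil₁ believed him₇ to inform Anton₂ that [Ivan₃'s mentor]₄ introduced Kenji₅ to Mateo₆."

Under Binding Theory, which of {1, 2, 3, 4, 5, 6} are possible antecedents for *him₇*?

none

*him* is a pronoun, so Principle B applies: it must be free in its binding domain.
Binding domain of *him₇*: the matrix TP, whose subject is Emil₁.
*Emil₁* c-commands the pronoun within its binding domain → coindexation would violate Principle B.
*Anton₂*: the pronoun c-commands this R-expression → coindexation would violate Principle C on *Anton₂*.
*Ivan₃*: the pronoun c-commands this R-expression → coindexation would violate Principle C on *Ivan₃*.
*[Ivan₃'s mentor]₄*: the pronoun c-commands this R-expression → coindexation would violate Principle C on *[Ivan₃'s mentor]₄*.
*Kenji₅*: the pronoun c-commands this R-expression → coindexation would violate Principle C on *Kenji₅*.
*Mateo₆*: the pronoun c-commands this R-expression → coindexation would violate Principle C on *Mateo₆*.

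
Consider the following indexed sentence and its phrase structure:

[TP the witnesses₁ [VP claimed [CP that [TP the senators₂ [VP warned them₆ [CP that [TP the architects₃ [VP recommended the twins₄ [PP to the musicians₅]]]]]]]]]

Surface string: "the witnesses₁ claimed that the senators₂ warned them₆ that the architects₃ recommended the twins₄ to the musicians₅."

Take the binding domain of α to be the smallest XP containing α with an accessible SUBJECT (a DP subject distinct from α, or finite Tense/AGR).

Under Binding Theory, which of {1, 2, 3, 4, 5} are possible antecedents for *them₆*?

{1}

*them* is a pronoun, so Principle B applies: it must be free in its binding domain.
Binding domain of *them₆*: the embedded TP, whose subject is the senators₂.
*the witnesses₁* c-commands the pronoun but from outside its binding domain, and is not c-commanded by it → coindexation permitted.
*the senators₂* c-commands the pronoun within its binding domain → coindexation would violate Principle B.
*the architects₃*: the pronoun c-commands this R-expression → coindexation would violate Principle C on *the architects₃*.
*the twins₄*: the pronoun c-commands this R-expression → coindexation would violate Principle C on *the twins₄*.
*the musicians₅*: the pronoun c-commands this R-expression → coindexation would violate Principle C on *the musicians₅*.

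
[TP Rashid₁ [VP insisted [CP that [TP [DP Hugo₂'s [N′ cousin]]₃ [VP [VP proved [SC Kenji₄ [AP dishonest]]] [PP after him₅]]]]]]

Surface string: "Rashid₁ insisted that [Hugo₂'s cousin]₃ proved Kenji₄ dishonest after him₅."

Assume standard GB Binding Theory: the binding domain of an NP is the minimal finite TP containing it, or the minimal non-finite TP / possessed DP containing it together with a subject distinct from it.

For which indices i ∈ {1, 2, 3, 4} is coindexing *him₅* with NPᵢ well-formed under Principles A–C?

*him* is a pronoun, so Principle B applies: it must be free in its binding domain.
Binding domain of *him₅*: the embedded TP, whose subject is [Hugo₂'s cousin]₃.
*Rashid₁* c-commands the pronoun but from outside its binding domain, and is not c-commanded by it → coindexation permitted.
*Hugo₂* and the pronoun do not c-command one another → neither Principle B nor Principle C is at stake; coindexation permitted.
*[Hugo₂'s cousin]₃* c-commands the pronoun within its binding domain → coindexation would violate Principle B.
*Kenji₄* and the pronoun do not c-command one another → neither Principle B nor Principle C is at stake; coindexation permitted.

{1, 2, 4}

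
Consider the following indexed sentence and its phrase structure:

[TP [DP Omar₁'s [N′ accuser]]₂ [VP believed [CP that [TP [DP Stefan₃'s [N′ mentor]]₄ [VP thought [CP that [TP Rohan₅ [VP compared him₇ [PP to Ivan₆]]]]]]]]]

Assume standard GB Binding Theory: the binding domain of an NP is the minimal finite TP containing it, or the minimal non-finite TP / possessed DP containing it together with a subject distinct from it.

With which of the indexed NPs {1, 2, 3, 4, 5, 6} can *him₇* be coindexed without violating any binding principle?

*him* is a pronoun, so Principle B applies: it must be free in its binding domain.
Binding domain of *him₇*: the embedded TP, whose subject is Rohan₅.
*Omar₁* and the pronoun do not c-command one another → neither Principle B nor Principle C is at stake; coindexation permitted.
*[Omar₁'s accuser]₂* c-commands the pronoun but from outside its binding domain, and is not c-commanded by it → coindexation permitted.
*Stefan₃* and the pronoun do not c-command one another → neither Principle B nor Principle C is at stake; coindexation permitted.
*[Stefan₃'s mentor]₄* c-commands the pronoun but from outside its binding domain, and is not c-commanded by it → coindexation permitted.
*Rohan₅* c-commands the pronoun within its binding domain → coindexation would violate Principle B.
*Ivan₆*: the pronoun c-commands this R-expression → coindexation would violate Principle C on *Ivan₆*.

{1, 2, 3, 4}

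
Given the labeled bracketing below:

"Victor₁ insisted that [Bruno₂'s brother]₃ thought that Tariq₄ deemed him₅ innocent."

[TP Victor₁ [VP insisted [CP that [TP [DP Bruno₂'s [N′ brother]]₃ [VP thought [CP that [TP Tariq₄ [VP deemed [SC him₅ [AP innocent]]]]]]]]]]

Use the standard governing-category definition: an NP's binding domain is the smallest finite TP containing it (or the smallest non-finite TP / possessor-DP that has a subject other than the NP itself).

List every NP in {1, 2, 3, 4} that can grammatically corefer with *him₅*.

{1, 2, 3}

*him* is a pronoun, so Principle B applies: it must be free in its binding domain.
Binding domain of *him₅*: the embedded TP, whose subject is Tariq₄.
*Victor₁* c-commands the pronoun but from outside its binding domain, and is not c-commanded by it → coindexation permitted.
*Bruno₂* and the pronoun do not c-command one another → neither Principle B nor Principle C is at stake; coindexation permitted.
*[Bruno₂'s brother]₃* c-commands the pronoun but from outside its binding domain, and is not c-commanded by it → coindexation permitted.
*Tariq₄* c-commands the pronoun within its binding domain → coindexation would violate Principle B.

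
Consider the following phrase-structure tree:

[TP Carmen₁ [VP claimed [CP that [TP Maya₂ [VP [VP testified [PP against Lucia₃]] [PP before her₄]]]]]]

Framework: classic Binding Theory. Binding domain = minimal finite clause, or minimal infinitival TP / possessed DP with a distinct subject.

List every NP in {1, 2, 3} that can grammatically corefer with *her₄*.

{1, 3}

*her* is a pronoun, so Principle B applies: it must be free in its binding domain.
Binding domain of *her₄*: the embedded TP, whose subject is Maya₂.
*Carmen₁* c-commands the pronoun but from outside its binding domain, and is not c-commanded by it → coindexation permitted.
*Maya₂* c-commands the pronoun within its binding domain → coindexation would violate Principle B.
*Lucia₃* and the pronoun do not c-command one another → neither Principle B nor Principle C is at stake; coindexation permitted.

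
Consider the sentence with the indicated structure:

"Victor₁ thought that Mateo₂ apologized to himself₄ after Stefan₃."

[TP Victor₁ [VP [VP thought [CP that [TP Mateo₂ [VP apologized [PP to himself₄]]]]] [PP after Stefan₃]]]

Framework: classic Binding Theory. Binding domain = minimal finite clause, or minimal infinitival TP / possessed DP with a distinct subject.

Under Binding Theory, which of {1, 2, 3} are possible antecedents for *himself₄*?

{2}

*himself* is an anaphor, so Principle A applies: it must be bound in its binding domain.
Binding domain of *himself₄*: the embedded TP, whose subject is Mateo₂.
*Victor₁* c-commands the anaphor but is outside its binding domain → cannot satisfy Principle A.
*Mateo₂* c-commands the anaphor within its binding domain → licit binder.
*Stefan₃* does not c-command the anaphor → cannot bind it.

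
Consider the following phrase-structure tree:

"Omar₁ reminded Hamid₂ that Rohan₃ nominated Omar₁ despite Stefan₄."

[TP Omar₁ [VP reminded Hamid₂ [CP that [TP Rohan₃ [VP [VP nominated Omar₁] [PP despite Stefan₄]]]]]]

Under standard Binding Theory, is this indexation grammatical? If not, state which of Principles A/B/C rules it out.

The two coindexed NPs are *Omar₁* (the higher occurrence) and *Omar₁* (the lower occurrence).
*Omar₁* (the lower occurrence) is an R-expression. Principle C requires it to be free everywhere.
*Omar₁* (the higher occurrence) c-commands it and carries the same index.
The R-expression is bound → Principle C violation.

Principle C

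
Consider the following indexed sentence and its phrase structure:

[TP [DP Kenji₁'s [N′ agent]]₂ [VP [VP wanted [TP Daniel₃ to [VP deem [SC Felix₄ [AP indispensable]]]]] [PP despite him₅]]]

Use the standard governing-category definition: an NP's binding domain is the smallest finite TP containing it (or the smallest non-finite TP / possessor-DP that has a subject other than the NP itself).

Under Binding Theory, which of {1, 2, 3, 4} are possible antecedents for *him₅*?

{1, 3, 4}

*him* is a pronoun, so Principle B applies: it must be free in its binding domain.
Binding domain of *him₅*: the matrix TP, whose subject is [Kenji₁'s agent]₂.
*Kenji₁* and the pronoun do not c-command one another → neither Principle B nor Principle C is at stake; coindexation permitted.
*[Kenji₁'s agent]₂* c-commands the pronoun within its binding domain → coindexation would violate Principle B.
*Daniel₃* and the pronoun do not c-command one another → neither Principle B nor Principle C is at stake; coindexation permitted.
*Felix₄* and the pronoun do not c-command one another → neither Principle B nor Principle C is at stake; coindexation permitted.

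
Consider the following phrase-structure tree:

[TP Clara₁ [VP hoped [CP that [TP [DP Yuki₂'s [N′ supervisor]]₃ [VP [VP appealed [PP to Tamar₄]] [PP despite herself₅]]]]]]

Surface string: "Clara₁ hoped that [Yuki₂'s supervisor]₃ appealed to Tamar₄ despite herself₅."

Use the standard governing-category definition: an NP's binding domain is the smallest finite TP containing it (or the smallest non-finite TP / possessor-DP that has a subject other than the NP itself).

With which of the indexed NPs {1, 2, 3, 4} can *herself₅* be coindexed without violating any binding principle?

{3}

*herself* is an anaphor, so Principle A applies: it must be bound in its binding domain.
Binding domain of *herself₅*: the embedded TP, whose subject is [Yuki₂'s supervisor]₃.
*Clara₁* c-commands the anaphor but is outside its binding domain → cannot satisfy Principle A.
*Yuki₂* does not c-command the anaphor → cannot bind it.
*[Yuki₂'s supervisor]₃* c-commands the anaphor within its binding domain → licit binder.
*Tamar₄* does not c-command the anaphor → cannot bind it.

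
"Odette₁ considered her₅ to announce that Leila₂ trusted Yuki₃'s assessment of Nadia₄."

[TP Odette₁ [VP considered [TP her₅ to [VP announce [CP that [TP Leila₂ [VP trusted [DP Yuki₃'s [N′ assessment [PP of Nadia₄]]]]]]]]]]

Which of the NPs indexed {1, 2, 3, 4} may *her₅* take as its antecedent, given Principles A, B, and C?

*her* is a pronoun, so Principle B applies: it must be free in its binding domain.
Binding domain of *her₅*: the matrix TP, whose subject is Odette₁.
*Odette₁* c-commands the pronoun within its binding domain → coindexation would violate Principle B.
*Leila₂*: the pronoun c-commands this R-expression → coindexation would violate Principle C on *Leila₂*.
*Yuki₃*: the pronoun c-commands this R-expression → coindexation would violate Principle C on *Yuki₃*.
*Nadia₄*: the pronoun c-commands this R-expression → coindexation would violate Principle C on *Nadia₄*.

none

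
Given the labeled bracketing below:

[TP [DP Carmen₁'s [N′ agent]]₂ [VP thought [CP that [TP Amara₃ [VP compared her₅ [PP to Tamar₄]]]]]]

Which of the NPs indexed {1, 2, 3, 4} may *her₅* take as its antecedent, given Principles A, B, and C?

{1, 2}

*her* is a pronoun, so Principle B applies: it must be free in its binding domain.
Binding domain of *her₅*: the embedded TP, whose subject is Amara₃.
*Carmen₁* and the pronoun do not c-command one another → neither Principle B nor Principle C is at stake; coindexation permitted.
*[Carmen₁'s agent]₂* c-commands the pronoun but from outside its binding domain, and is not c-commanded by it → coindexation permitted.
*Amara₃* c-commands the pronoun within its binding domain → coindexation would violate Principle B.
*Tamar₄*: the pronoun c-commands this R-expression → coindexation would violate Principle C on *Tamar₄*.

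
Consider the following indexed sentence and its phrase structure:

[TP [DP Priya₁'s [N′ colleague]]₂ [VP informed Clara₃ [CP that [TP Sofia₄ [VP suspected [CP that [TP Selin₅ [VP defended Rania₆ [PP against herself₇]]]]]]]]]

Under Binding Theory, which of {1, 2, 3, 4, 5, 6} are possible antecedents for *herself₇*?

*herself* is an anaphor, so Principle A applies: it must be bound in its binding domain.
Binding domain of *herself₇*: the embedded TP, whose subject is Selin₅.
*Priya₁* does not c-command the anaphor → cannot bind it.
*[Priya₁'s colleague]₂* c-commands the anaphor but is outside its binding domain → cannot satisfy Principle A.
*Clara₃* c-commands the anaphor but is outside its binding domain → cannot satisfy Principle A.
*Sofia₄* c-commands the anaphor but is outside its binding domain → cannot satisfy Principle A.
*Selin₅* c-commands the anaphor within its binding domain → licit binder.
*Rania₆* c-commands the anaphor within its binding domain → licit binder.

{5, 6}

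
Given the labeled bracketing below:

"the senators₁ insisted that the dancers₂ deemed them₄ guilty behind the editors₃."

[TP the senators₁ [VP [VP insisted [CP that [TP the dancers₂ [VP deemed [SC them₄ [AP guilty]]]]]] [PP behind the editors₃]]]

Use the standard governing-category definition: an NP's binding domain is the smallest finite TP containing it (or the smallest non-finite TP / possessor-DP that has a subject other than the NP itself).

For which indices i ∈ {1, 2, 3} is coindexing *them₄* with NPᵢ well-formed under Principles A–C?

{1, 3}

*them* is a pronoun, so Principle B applies: it must be free in its binding domain.
Binding domain of *them₄*: the embedded TP, whose subject is the dancers₂.
*the senators₁* c-commands the pronoun but from outside its binding domain, and is not c-commanded by it → coindexation permitted.
*the dancers₂* c-commands the pronoun within its binding domain → coindexation would violate Principle B.
*the editors₃* and the pronoun do not c-command one another → neither Principle B nor Principle C is at stake; coindexation permitted.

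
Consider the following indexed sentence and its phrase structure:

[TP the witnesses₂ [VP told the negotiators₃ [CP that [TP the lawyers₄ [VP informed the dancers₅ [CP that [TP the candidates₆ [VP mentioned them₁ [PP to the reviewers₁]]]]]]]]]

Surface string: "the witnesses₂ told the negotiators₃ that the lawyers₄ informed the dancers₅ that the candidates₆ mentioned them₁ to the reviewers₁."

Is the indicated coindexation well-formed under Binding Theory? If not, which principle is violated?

Principle C

The two coindexed NPs are *them₁* and *the reviewers₁*.
*the reviewers₁* is an R-expression. Principle C requires it to be free everywhere.
*them₁* c-commands it and carries the same index.
The R-expression is bound → Principle C violation.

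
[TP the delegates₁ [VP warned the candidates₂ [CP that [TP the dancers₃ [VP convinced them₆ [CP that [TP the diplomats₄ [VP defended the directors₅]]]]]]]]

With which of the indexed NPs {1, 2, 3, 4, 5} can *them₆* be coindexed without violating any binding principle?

{1, 2}

*them* is a pronoun, so Principle B applies: it must be free in its binding domain.
Binding domain of *them₆*: the embedded TP, whose subject is the dancers₃.
*the delegates₁* c-commands the pronoun but from outside its binding domain, and is not c-commanded by it → coindexation permitted.
*the candidates₂* c-commands the pronoun but from outside its binding domain, and is not c-commanded by it → coindexation permitted.
*the dancers₃* c-commands the pronoun within its binding domain → coindexation would violate Principle B.
*the diplomats₄*: the pronoun c-commands this R-expression → coindexation would violate Principle C on *the diplomats₄*.
*the directors₅*: the pronoun c-commands this R-expression → coindexation would violate Principle C on *the directors₅*.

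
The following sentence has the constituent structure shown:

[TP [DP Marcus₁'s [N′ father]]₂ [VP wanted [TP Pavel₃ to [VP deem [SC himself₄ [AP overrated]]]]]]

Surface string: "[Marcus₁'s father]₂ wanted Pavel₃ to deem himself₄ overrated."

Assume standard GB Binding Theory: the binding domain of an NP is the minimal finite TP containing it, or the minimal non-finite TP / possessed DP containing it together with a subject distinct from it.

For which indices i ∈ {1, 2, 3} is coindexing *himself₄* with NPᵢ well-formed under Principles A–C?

{3}

*himself* is an anaphor, so Principle A applies: it must be bound in its binding domain.
Binding domain of *himself₄*: the embedded TP, whose subject is Pavel₃.
*Marcus₁* does not c-command the anaphor → cannot bind it.
*[Marcus₁'s father]₂* c-commands the anaphor but is outside its binding domain → cannot satisfy Principle A.
*Pavel₃* c-commands the anaphor within its binding domain → licit binder.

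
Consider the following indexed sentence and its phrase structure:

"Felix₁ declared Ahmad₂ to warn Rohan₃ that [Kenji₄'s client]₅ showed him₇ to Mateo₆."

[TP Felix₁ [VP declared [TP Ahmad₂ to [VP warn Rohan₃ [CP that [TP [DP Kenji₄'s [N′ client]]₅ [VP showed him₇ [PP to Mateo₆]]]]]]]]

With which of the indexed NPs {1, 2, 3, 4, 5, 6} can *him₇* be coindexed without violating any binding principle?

{1, 2, 3, 4}

*him* is a pronoun, so Principle B applies: it must be free in its binding domain.
Binding domain of *him₇*: the embedded TP, whose subject is [Kenji₄'s client]₅.
*Felix₁* c-commands the pronoun but from outside its binding domain, and is not c-commanded by it → coindexation permitted.
*Ahmad₂* c-commands the pronoun but from outside its binding domain, and is not c-commanded by it → coindexation permitted.
*Rohan₃* c-commands the pronoun but from outside its binding domain, and is not c-commanded by it → coindexation permitted.
*Kenji₄* and the pronoun do not c-command one another → neither Principle B nor Principle C is at stake; coindexation permitted.
*[Kenji₄'s client]₅* c-commands the pronoun within its binding domain → coindexation would violate Principle B.
*Mateo₆*: the pronoun c-commands this R-expression → coindexation would violate Principle C on *Mateo₆*.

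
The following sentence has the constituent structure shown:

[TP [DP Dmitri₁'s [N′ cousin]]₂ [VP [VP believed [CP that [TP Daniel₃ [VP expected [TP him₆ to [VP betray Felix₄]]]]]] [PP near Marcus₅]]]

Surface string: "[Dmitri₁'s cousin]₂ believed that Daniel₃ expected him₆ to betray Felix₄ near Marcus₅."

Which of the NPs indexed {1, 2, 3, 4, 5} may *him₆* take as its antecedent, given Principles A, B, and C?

*him* is a pronoun, so Principle B applies: it must be free in its binding domain.
Binding domain of *him₆*: the embedded TP, whose subject is Daniel₃.
*Dmitri₁* and the pronoun do not c-command one another → neither Principle B nor Principle C is at stake; coindexation permitted.
*[Dmitri₁'s cousin]₂* c-commands the pronoun but from outside its binding domain, and is not c-commanded by it → coindexation permitted.
*Daniel₃* c-commands the pronoun within its binding domain → coindexation would violate Principle B.
*Felix₄*: the pronoun c-commands this R-expression → coindexation would violate Principle C on *Felix₄*.
*Marcus₅* and the pronoun do not c-command one another → neither Principle B nor Principle C is at stake; coindexation permitted.

{1, 2, 5}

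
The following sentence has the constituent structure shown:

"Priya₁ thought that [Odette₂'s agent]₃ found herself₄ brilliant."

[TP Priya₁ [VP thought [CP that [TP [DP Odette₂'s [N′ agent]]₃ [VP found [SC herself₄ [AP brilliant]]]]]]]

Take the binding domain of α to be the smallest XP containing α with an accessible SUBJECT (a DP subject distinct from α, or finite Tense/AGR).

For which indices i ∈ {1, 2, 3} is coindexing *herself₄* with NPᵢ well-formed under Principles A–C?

{3}

*herself* is an anaphor, so Principle A applies: it must be bound in its binding domain.
Binding domain of *herself₄*: the embedded TP, whose subject is [Odette₂'s agent]₃.
*Priya₁* c-commands the anaphor but is outside its binding domain → cannot satisfy Principle A.
*Odette₂* does not c-command the anaphor → cannot bind it.
*[Odette₂'s agent]₃* c-commands the anaphor within its binding domain → licit binder.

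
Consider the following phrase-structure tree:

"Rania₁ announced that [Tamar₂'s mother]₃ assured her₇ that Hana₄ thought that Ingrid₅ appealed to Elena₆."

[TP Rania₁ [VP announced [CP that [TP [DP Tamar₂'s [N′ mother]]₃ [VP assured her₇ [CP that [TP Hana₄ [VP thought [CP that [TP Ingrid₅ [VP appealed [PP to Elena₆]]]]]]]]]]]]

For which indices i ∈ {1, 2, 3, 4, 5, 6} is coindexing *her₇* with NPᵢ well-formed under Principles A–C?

{1, 2}

*her* is a pronoun, so Principle B applies: it must be free in its binding domain.
Binding domain of *her₇*: the embedded TP, whose subject is [Tamar₂'s mother]₃.
*Rania₁* c-commands the pronoun but from outside its binding domain, and is not c-commanded by it → coindexation permitted.
*Tamar₂* and the pronoun do not c-command one another → neither Principle B nor Principle C is at stake; coindexation permitted.
*[Tamar₂'s mother]₃* c-commands the pronoun within its binding domain → coindexation would violate Principle B.
*Hana₄*: the pronoun c-commands this R-expression → coindexation would violate Principle C on *Hana₄*.
*Ingrid₅*: the pronoun c-commands this R-expression → coindexation would violate Principle C on *Ingrid₅*.
*Elena₆*: the pronoun c-commands this R-expression → coindexation would violate Principle C on *Elena₆*.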